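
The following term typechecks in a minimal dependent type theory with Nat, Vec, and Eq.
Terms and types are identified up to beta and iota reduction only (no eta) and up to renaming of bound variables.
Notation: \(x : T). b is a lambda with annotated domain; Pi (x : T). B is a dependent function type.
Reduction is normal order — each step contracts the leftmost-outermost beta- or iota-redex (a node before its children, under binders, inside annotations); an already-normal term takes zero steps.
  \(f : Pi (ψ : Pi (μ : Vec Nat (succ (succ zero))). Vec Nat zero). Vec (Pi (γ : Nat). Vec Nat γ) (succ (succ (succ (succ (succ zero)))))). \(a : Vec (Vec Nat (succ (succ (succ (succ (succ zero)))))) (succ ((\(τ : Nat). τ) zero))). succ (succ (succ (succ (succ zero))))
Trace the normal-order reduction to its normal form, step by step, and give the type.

reduction (normal order):
  \(f : Pi (ψ : Pi (μ : Vec Nat (succ (succ zero))). Vec Nat zero). Vec (Pi (γ : Nat). Vec Nat γ) (succ (succ (succ (succ (succ zero)))))). \(a : Vec (Vec Nat (succ (succ (succ (succ (succ zero)))))) (succ ((\(τ : Nat). τ) zero))). succ (succ (succ (succ (succ zero))))
  ~> \(f : Pi (ψ : Pi (μ : Vec Nat (succ (succ zero))). Vec Nat zero). Vec (Pi (γ : Nat). Vec Nat γ) (succ (succ (succ (succ (succ zero)))))). \(a : Vec (Vec Nat (succ (succ (succ (succ (succ zero)))))) (succ zero)). succ (succ (succ (succ (succ zero))))
inferred type:
  Pi (f : Pi (ψ : Pi (μ : Vec Nat (succ (succ zero))). Vec Nat zero). Vec (Pi (γ : Nat). Vec Nat γ) (succ (succ (succ (succ (succ zero)))))). Pi (a : Vec (Vec Nat (succ (succ (succ (succ (succ zero)))))) (succ zero)). Nat


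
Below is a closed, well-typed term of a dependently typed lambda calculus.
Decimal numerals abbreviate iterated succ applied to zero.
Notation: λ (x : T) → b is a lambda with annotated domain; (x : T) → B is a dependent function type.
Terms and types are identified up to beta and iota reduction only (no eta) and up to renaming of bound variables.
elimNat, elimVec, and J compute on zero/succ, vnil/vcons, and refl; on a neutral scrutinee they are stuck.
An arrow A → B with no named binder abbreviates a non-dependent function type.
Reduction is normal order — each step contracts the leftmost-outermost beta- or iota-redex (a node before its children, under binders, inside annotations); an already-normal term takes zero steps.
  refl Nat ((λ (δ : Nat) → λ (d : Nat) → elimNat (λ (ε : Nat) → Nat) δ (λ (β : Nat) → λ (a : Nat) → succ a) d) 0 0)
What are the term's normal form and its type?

reduced normal form:
  refl Nat 0
the term's type:
  Eq Nat 0 0
observation: normalization takes exactly 3 steps under the normal-order strategy.


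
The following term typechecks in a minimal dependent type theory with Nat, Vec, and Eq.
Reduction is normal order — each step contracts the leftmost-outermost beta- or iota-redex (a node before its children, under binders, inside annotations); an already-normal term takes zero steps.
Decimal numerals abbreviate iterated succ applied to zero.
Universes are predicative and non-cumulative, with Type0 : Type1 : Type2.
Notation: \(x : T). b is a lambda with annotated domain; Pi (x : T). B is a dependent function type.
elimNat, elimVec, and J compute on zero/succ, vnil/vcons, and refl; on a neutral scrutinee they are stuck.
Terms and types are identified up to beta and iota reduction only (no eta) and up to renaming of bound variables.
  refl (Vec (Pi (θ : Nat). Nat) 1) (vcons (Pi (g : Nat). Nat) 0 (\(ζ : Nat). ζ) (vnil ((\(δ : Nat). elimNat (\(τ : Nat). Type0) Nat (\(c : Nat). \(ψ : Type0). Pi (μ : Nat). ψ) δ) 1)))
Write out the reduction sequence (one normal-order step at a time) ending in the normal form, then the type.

reduction (normal order):
  refl (Vec (Pi (θ : Nat). Nat) 1) (vcons (Pi (g : Nat). Nat) 0 (\(ζ : Nat). ζ) (vnil ((\(δ : Nat). elimNat (\(τ : Nat). Type0) Nat (\(c : Nat). \(ψ : Type0). Pi (μ : Nat). ψ) δ) 1)))
  ~> refl (Vec (Pi (θ : Nat). Nat) 1) (vcons (Pi (g : Nat). Nat) 0 (\(ζ : Nat). ζ) (vnil (elimNat (\(δ : Nat). Type0) Nat (\(τ : Nat). \(c : Type0). Pi (ψ : Nat). c) 1)))
  ~> refl (Vec (Pi (θ : Nat). Nat) 1) (vcons (Pi (g : Nat). Nat) 0 (\(ζ : Nat). ζ) (vnil ((\(δ : Nat). \(τ : Type0). Pi (c : Nat). τ) 0 (elimNat (\(ψ : Nat). Type0) Nat (\(μ : Nat). \(y : Type0). Pi (α : Nat). y) 0))))
  ~> refl (Vec (Pi (θ : Nat). Nat) 1) (vcons (Pi (g : Nat). Nat) 0 (\(ζ : Nat). ζ) (vnil ((\(δ : Type0). Pi (τ : Nat). δ) (elimNat (\(c : Nat). Type0) Nat (\(ψ : Nat). \(μ : Type0). Pi (y : Nat). μ) 0))))
  ~> refl (Vec (Pi (θ : Nat). Nat) 1) (vcons (Pi (g : Nat). Nat) 0 (\(ζ : Nat). ζ) (vnil (Pi (δ : Nat). elimNat (\(τ : Nat). Type0) Nat (\(c : Nat). \(ψ : Type0). Pi (μ : Nat). ψ) 0)))
  ~> refl (Vec (Pi (θ : Nat). Nat) 1) (vcons (Pi (g : Nat). Nat) 0 (\(ζ : Nat). ζ) (vnil (Pi (δ : Nat). Nat)))
the term's type:
  Eq (Vec (Pi (θ : Nat). Nat) 1) (vcons (Pi (g : Nat). Nat) 0 (\(ζ : Nat). ζ) (vnil (Pi (δ : Nat). Nat))) (vcons (Pi (τ : Nat). Nat) 0 (\(c : Nat). c) (vnil (Pi (ψ : Nat). Nat)))


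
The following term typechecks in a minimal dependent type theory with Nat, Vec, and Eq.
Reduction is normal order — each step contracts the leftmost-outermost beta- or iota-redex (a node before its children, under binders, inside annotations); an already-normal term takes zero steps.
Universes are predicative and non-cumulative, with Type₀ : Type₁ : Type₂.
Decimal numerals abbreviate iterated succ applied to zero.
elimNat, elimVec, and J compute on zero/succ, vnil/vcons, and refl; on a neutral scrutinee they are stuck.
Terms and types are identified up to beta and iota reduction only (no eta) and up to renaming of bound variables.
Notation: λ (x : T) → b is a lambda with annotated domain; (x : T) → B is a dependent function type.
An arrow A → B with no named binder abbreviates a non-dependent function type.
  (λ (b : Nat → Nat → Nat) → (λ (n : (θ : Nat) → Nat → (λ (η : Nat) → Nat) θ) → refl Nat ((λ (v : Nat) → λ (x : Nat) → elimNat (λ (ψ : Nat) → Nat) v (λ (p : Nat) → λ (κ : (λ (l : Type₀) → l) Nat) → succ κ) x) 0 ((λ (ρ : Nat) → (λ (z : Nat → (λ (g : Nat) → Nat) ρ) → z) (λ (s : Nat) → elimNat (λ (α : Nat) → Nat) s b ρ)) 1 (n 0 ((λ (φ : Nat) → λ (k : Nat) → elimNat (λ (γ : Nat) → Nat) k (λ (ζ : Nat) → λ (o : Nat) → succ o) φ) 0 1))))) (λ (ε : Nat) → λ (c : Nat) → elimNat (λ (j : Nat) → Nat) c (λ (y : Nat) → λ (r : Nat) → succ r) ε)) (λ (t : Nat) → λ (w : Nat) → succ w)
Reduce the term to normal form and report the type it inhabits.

normal form:
  refl Nat 2
inferred type:
  Eq Nat 2 2


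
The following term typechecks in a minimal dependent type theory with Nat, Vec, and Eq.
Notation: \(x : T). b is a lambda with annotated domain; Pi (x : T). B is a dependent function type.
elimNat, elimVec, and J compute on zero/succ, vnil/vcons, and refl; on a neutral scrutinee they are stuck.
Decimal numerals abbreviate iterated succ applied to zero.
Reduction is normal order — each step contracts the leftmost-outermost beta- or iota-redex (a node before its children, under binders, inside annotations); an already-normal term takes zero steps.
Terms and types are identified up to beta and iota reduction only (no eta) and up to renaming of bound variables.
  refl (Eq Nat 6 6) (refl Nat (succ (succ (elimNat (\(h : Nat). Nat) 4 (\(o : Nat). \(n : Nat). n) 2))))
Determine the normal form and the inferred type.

resulting normal form:
  refl (Eq Nat 6 6) (refl Nat 6)
inferred type:
  Eq (Eq Nat 6 6) (refl Nat 6) (refl Nat 6)
observation: the term reaches its normal form after 7 normal-order steps.


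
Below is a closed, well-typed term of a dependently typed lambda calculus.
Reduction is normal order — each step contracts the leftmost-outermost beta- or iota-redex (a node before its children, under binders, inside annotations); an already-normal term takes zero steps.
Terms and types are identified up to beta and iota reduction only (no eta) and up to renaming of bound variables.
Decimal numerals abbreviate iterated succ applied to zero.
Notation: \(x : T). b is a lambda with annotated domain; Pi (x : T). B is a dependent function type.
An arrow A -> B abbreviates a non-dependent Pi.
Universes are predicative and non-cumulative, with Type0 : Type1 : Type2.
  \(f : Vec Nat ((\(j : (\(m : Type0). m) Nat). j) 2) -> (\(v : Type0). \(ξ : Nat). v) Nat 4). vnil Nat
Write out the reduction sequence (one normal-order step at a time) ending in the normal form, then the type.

normal-order reduction sequence:
  \(f : Vec Nat ((\(j : (\(m : Type0). m) Nat). j) 2) -> (\(v : Type0). \(ξ : Nat). v) Nat 4). vnil Nat
  ~> \(f : Vec Nat 2 -> (\(j : Type0). \(m : Nat). j) Nat 4). vnil Nat
  ~> \(f : Vec Nat 2 -> (\(j : Nat). Nat) 4). vnil Nat
  ~> \(f : Vec Nat 2 -> Nat). vnil Nat
type:
  (Vec Nat 2 -> Nat) -> Vec Nat 0


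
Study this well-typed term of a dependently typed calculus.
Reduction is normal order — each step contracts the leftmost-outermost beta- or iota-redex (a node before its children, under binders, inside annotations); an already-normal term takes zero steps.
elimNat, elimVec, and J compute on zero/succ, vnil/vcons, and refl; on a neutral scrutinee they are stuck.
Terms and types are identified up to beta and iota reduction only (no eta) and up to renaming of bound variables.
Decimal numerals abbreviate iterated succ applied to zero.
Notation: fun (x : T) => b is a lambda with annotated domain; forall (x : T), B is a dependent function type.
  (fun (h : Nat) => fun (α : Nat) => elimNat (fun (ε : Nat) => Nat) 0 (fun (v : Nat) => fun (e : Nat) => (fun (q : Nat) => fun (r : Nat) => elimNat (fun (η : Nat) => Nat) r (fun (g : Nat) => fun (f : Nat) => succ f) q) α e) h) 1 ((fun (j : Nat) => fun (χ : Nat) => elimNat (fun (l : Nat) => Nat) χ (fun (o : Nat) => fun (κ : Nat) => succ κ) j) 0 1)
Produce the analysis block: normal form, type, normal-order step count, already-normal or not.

reduced normal form:
  1
inferred type:
  Nat
normal-order step count: 15
started in normal form: no
first contracted redex: a beta-redex


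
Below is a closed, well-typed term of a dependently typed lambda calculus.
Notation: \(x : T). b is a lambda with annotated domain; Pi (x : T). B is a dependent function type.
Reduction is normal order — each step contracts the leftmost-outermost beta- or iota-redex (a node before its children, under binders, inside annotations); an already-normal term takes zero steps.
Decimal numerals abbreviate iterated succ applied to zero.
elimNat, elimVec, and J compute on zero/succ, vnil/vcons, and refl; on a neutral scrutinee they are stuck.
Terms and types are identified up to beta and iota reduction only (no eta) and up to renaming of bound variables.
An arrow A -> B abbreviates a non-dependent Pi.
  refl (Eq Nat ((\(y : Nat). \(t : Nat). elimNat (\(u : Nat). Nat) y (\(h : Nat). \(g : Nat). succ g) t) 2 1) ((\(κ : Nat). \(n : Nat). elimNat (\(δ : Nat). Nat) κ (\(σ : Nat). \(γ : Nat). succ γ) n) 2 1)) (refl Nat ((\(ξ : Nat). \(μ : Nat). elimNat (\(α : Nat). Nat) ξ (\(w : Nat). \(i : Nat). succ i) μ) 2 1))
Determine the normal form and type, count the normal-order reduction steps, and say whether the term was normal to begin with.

reduced normal form:
  refl (Eq Nat 3 3) (refl Nat 3)
type:
  Eq (Eq Nat 3 3) (refl Nat 3) (refl Nat 3)
normal-order step count: 18
term was already normal: no
first redex: a beta-redex


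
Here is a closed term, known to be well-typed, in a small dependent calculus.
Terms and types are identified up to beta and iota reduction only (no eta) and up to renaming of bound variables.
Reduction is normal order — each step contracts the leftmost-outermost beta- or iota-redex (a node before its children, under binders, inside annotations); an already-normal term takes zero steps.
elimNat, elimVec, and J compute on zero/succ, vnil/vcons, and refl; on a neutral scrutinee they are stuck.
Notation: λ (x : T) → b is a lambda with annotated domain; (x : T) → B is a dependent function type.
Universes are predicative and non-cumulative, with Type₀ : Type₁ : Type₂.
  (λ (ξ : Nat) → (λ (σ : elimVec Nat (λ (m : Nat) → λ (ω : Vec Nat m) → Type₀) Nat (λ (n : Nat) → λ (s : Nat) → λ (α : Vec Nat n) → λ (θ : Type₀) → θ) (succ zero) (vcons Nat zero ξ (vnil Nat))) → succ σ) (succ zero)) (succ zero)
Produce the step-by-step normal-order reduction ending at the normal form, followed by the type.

normal-order reduction:
  (λ (ξ : Nat) → (λ (σ : elimVec Nat (λ (m : Nat) → λ (ω : Vec Nat m) → Type₀) Nat (λ (n : Nat) → λ (s : Nat) → λ (α : Vec Nat n) → λ (θ : Type₀) → θ) (succ zero) (vcons Nat zero ξ (vnil Nat))) → succ σ) (succ zero)) (succ zero)
  ~> (λ (ξ : elimVec Nat (λ (σ : Nat) → λ (m : Vec Nat σ) → Type₀) Nat (λ (ω : Nat) → λ (n : Nat) → λ (s : Vec Nat ω) → λ (α : Type₀) → α) (succ zero) (vcons Nat zero (succ zero) (vnil Nat))) → succ ξ) (succ zero)
  ~> succ (succ zero)
the term's type:
  Nat


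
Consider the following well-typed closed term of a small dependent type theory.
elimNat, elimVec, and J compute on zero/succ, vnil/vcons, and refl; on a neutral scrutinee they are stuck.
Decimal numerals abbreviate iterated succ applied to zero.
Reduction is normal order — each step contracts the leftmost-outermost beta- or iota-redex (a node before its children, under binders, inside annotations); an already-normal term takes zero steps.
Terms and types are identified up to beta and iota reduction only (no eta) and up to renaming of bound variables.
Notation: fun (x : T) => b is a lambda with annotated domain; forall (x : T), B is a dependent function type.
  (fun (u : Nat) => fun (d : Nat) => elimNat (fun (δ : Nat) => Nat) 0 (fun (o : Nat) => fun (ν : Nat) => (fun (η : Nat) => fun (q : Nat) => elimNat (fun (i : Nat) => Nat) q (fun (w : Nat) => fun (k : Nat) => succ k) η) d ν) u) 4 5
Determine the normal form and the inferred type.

resulting normal form:
  20
inferred type:
  Nat


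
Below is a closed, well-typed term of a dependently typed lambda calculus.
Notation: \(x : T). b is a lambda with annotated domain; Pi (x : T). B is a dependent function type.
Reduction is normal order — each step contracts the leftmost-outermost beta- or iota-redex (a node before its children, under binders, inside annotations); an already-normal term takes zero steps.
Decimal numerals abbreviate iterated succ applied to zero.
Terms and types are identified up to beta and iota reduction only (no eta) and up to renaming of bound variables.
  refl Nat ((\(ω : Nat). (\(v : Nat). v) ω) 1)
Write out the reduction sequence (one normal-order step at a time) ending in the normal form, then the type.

normal-order reduction:
  refl Nat ((\(ω : Nat). (\(v : Nat). v) ω) 1)
  ~> refl Nat ((\(ω : Nat). ω) 1)
  ~> refl Nat 1
the term's type:
  Eq Nat 1 1


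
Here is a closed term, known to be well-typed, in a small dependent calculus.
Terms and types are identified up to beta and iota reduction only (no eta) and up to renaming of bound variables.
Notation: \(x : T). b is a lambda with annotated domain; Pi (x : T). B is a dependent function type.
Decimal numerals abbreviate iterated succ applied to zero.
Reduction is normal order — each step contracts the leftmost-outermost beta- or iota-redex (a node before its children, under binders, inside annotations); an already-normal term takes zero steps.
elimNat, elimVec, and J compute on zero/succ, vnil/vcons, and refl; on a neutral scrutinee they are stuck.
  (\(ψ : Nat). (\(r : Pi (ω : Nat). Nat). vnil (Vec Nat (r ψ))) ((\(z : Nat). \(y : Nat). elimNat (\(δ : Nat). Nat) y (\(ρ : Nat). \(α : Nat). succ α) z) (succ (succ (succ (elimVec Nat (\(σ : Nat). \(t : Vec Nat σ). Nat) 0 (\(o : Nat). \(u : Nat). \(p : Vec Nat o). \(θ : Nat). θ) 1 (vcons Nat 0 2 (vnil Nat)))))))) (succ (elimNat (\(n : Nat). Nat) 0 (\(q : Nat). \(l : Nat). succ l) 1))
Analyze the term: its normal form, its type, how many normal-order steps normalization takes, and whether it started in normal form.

reduced normal form:
  vnil (Vec Nat 5)
inferred type:
  Vec (Vec Nat 5) 0
reduction steps (normal order): 24
term was already normal: no
first contracted redex: a beta-redex


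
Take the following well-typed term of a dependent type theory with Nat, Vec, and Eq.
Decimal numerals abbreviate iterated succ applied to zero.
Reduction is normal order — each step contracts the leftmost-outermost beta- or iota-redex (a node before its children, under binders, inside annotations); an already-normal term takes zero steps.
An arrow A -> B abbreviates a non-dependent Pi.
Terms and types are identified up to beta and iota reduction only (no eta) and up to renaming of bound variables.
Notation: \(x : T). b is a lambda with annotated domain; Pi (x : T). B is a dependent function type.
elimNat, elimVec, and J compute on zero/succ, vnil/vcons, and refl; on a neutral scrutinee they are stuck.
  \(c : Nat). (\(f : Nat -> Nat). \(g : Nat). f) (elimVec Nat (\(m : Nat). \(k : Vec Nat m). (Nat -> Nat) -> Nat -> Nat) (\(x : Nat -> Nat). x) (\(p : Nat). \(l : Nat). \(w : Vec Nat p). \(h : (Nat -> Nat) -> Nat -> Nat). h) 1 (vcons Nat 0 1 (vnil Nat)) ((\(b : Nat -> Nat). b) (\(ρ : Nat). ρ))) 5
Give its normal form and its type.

normal form:
  \(c : Nat). \(f : Nat). f
inferred type:
  Nat -> Nat -> Nat
observation: reduction starts at a beta-redex, and 10 normal-order steps reach the normal form.


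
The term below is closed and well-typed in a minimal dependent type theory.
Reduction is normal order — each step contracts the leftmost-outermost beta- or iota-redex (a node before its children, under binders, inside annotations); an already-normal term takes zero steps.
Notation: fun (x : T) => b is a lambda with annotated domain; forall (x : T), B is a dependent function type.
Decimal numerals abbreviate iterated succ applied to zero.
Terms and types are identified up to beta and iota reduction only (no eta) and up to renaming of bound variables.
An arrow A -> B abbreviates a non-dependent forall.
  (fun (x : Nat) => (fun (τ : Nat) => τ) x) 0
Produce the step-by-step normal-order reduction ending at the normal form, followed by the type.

normal-order reduction:
  (fun (x : Nat) => (fun (τ : Nat) => τ) x) 0
  ~> (fun (x : Nat) => x) 0
  ~> 0
the term's type:
  Nat


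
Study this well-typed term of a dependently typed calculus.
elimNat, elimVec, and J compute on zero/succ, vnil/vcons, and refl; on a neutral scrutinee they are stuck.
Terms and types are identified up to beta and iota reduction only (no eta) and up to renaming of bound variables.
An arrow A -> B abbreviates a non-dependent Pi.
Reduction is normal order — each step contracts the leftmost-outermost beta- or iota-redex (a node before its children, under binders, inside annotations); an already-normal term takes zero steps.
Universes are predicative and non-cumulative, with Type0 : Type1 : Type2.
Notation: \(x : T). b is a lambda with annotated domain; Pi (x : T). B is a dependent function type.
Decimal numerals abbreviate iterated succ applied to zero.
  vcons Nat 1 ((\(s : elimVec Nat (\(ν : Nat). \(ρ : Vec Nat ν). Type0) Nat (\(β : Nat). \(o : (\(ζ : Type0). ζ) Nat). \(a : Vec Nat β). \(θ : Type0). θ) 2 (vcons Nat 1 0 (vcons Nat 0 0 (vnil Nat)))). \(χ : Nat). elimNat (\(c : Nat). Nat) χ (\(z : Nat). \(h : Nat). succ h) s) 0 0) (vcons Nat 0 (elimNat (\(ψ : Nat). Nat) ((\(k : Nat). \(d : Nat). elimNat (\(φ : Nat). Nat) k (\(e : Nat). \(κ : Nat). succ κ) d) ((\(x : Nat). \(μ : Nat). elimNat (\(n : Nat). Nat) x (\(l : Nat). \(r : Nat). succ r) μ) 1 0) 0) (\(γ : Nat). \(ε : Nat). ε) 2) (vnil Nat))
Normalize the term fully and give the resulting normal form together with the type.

reduced normal form:
  vcons Nat 1 0 (vcons Nat 0 1 (vnil Nat))
the term's type:
  Vec Nat 2


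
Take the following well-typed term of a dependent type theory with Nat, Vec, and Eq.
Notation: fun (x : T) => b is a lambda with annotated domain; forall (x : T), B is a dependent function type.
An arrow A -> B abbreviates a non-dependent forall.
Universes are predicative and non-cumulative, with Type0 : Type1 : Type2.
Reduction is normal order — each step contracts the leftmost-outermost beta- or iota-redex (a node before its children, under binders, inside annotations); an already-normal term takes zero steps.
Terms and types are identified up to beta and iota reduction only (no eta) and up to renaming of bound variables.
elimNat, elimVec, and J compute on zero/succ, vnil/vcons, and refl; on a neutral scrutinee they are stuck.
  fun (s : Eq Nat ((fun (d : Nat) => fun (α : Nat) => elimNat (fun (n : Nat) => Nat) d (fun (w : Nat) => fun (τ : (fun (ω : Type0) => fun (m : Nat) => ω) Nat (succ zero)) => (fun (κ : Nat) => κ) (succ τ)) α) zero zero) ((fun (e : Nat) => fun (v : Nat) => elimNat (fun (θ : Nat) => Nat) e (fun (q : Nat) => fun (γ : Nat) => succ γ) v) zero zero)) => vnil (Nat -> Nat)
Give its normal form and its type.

normal form:
  fun (s : Eq Nat zero zero) => vnil (Nat -> Nat)
the term's type:
  Eq Nat zero zero -> Vec (Nat -> Nat) zero
observation: 6 normal-order steps separate the term from its normal form.


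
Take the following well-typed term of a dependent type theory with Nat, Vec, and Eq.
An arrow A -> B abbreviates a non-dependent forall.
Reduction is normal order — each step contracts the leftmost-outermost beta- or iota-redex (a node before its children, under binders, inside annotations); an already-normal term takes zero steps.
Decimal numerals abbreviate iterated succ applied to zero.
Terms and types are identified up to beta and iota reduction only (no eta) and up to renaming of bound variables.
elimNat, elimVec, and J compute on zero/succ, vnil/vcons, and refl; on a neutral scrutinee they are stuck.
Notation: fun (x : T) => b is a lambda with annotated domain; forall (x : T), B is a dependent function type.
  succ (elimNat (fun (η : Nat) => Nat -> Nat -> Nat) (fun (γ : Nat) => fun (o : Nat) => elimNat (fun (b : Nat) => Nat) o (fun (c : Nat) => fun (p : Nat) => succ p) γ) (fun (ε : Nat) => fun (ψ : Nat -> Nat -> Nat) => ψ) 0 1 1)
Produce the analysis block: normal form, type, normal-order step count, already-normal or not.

resulting normal form:
  3
the term's type:
  Nat
normal-order step count: 7
term was already normal: no
first contracted redex: an elimNat iota-redex


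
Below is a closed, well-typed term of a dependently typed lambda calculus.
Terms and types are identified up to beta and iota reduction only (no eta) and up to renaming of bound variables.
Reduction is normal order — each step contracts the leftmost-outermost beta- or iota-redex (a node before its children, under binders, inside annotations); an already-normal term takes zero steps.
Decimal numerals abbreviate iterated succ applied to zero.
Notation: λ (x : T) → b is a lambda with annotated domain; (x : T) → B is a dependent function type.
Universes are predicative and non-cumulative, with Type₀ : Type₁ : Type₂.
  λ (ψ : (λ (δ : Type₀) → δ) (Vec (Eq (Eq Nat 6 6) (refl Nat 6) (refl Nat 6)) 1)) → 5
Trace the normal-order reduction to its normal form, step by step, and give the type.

reduction (normal order):
  λ (ψ : (λ (δ : Type₀) → δ) (Vec (Eq (Eq Nat 6 6) (refl Nat 6) (refl Nat 6)) 1)) → 5
  ~> λ (ψ : Vec (Eq (Eq Nat 6 6) (refl Nat 6) (refl Nat 6)) 1) → 5
the term's type:
  (ψ : Vec (Eq (Eq Nat 6 6) (refl Nat 6) (refl Nat 6)) 1) → Nat


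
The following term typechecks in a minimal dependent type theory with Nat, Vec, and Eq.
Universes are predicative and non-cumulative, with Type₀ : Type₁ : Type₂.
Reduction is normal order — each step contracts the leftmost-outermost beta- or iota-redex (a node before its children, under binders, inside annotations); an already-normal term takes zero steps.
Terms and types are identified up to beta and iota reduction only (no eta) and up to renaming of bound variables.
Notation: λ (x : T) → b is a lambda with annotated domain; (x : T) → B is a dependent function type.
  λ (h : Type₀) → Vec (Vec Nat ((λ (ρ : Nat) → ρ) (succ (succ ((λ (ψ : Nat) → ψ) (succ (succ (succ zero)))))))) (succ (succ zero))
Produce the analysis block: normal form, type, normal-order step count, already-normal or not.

normal form:
  λ (h : Type₀) → Vec (Vec Nat (succ (succ (succ (succ (succ zero)))))) (succ (succ zero))
the term's type:
  (h : Type₀) → Type₀
reduction steps (normal order): 2
started in normal form: no
first contracted redex: a beta-redex


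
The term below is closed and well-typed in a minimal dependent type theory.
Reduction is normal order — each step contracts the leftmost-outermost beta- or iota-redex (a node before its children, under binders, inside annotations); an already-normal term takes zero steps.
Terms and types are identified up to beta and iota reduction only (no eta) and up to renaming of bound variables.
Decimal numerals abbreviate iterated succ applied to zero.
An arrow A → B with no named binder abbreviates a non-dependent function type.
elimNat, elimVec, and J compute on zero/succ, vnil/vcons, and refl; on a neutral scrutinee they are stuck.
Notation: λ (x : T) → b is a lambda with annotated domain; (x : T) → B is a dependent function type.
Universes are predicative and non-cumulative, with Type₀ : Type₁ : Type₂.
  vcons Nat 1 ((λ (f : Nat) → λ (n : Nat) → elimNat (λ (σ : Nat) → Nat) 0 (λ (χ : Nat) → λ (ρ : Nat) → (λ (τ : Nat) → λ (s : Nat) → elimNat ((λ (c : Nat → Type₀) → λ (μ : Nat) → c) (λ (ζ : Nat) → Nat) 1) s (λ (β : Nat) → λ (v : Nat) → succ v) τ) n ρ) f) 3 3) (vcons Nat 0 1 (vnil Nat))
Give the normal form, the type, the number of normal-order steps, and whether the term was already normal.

resulting normal form:
  vcons Nat 1 9 (vcons Nat 0 1 (vnil Nat))
type:
  Vec Nat 2
steps to reach normal form (normal order): 48
already normal: no
first contracted redex: a beta-redex


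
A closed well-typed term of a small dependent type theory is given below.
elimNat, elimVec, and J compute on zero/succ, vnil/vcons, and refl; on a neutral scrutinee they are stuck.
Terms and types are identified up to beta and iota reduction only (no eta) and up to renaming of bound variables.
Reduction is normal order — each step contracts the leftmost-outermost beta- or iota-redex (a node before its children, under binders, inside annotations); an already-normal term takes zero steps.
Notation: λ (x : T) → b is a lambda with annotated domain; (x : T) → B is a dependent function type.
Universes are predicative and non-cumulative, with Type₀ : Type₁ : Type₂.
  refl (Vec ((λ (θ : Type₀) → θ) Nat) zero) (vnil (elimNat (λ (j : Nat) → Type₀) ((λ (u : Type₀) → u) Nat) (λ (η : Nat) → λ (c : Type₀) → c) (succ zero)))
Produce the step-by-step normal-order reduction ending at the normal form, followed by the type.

normal-order reduction sequence:
  refl (Vec ((λ (θ : Type₀) → θ) Nat) zero) (vnil (elimNat (λ (j : Nat) → Type₀) ((λ (u : Type₀) → u) Nat) (λ (η : Nat) → λ (c : Type₀) → c) (succ zero)))
  ~> refl (Vec Nat zero) (vnil (elimNat (λ (θ : Nat) → Type₀) ((λ (j : Type₀) → j) Nat) (λ (u : Nat) → λ (η : Type₀) → η) (succ zero)))
  ~> refl (Vec Nat zero) (vnil ((λ (θ : Nat) → λ (j : Type₀) → j) zero (elimNat (λ (u : Nat) → Type₀) ((λ (η : Type₀) → η) Nat) (λ (c : Nat) → λ (l : Type₀) → l) zero)))
  ~> refl (Vec Nat zero) (vnil ((λ (θ : Type₀) → θ) (elimNat (λ (j : Nat) → Type₀) ((λ (u : Type₀) → u) Nat) (λ (η : Nat) → λ (c : Type₀) → c) zero)))
  ~> refl (Vec Nat zero) (vnil (elimNat (λ (θ : Nat) → Type₀) ((λ (j : Type₀) → j) Nat) (λ (u : Nat) → λ (η : Type₀) → η) zero))
  ~> refl (Vec Nat zero) (vnil ((λ (θ : Type₀) → θ) Nat))
  ~> refl (Vec Nat zero) (vnil Nat)
type:
  Eq (Vec Nat zero) (vnil Nat) (vnil Nat)


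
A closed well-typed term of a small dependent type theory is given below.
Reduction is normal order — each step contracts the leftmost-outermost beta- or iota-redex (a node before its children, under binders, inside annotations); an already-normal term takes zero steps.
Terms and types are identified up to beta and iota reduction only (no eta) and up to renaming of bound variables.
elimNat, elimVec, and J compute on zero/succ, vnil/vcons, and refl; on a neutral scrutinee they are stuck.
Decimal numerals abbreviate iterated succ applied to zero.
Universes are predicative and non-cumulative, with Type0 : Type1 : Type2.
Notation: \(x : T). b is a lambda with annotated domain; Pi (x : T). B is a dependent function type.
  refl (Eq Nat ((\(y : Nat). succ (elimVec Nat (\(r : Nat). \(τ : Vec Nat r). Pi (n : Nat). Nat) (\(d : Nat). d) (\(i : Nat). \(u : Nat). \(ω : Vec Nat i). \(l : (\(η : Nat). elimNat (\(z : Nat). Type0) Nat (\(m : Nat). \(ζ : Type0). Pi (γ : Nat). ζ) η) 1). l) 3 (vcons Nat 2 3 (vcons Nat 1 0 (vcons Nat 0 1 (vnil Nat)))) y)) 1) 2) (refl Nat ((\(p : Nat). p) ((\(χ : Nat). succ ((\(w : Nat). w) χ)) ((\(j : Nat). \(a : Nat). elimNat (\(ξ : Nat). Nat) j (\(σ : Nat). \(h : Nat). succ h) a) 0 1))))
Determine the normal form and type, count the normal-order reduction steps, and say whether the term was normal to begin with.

normal form:
  refl (Eq Nat 2 2) (refl Nat 2)
type:
  Eq (Eq Nat 2 2) (refl Nat 2) (refl Nat 2)
reduction steps (normal order): 27
already normal: no
first contracted redex: a beta-redex


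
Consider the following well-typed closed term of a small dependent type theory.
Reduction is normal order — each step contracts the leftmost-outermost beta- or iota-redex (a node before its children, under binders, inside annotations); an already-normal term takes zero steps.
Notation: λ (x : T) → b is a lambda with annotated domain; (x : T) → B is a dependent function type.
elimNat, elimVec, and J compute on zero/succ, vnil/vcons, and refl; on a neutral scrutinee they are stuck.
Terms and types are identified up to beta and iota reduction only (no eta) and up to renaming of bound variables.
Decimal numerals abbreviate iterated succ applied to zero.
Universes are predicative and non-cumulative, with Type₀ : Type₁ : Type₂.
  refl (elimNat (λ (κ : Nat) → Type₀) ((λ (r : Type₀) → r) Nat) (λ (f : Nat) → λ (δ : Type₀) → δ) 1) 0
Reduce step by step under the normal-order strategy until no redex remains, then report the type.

normal-order reduction sequence:
  refl (elimNat (λ (κ : Nat) → Type₀) ((λ (r : Type₀) → r) Nat) (λ (f : Nat) → λ (δ : Type₀) → δ) 1) 0
  ~> refl ((λ (κ : Nat) → λ (r : Type₀) → r) 0 (elimNat (λ (f : Nat) → Type₀) ((λ (δ : Type₀) → δ) Nat) (λ (l : Nat) → λ (v : Type₀) → v) 0)) 0
  ~> refl ((λ (κ : Type₀) → κ) (elimNat (λ (r : Nat) → Type₀) ((λ (f : Type₀) → f) Nat) (λ (δ : Nat) → λ (l : Type₀) → l) 0)) 0
  ~> refl (elimNat (λ (κ : Nat) → Type₀) ((λ (r : Type₀) → r) Nat) (λ (f : Nat) → λ (δ : Type₀) → δ) 0) 0
  ~> refl ((λ (κ : Type₀) → κ) Nat) 0
  ~> refl Nat 0
the term's type:
  Eq Nat 0 0


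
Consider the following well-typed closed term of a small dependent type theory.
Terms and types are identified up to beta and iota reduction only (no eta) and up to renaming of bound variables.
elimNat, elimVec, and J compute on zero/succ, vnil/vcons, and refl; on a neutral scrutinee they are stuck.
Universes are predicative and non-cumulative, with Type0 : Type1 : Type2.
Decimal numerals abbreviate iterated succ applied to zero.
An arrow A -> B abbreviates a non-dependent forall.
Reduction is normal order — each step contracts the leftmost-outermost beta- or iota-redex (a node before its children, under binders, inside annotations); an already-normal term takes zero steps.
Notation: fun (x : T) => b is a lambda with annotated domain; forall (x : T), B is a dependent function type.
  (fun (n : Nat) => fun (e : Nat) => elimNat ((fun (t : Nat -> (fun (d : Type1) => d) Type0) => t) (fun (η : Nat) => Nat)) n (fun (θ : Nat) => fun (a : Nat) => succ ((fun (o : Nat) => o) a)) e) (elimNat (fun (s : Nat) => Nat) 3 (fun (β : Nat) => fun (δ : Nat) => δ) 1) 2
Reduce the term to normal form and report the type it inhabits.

reduced normal form:
  5
type:
  Nat
observation: the first redex contracted is a beta-redex; the normal form is reached in 15 normal-order steps.


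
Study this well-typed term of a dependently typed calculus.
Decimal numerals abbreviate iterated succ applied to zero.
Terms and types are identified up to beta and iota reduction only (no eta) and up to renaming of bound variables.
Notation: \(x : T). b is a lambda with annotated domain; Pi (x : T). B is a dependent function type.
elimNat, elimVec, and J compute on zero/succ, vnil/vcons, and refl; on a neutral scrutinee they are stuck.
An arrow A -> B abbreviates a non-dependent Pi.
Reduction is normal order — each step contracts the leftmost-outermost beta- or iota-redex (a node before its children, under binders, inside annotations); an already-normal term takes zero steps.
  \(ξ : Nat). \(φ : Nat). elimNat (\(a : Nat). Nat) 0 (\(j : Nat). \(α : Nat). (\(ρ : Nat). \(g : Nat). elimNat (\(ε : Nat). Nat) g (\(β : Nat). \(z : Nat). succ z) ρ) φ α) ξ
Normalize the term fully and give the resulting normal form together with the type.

reduced normal form:
  \(ξ : Nat). \(φ : Nat). elimNat (\(a : Nat). Nat) 0 (\(j : Nat). \(α : Nat). elimNat (\(ρ : Nat). Nat) α (\(g : Nat). \(ε : Nat). succ ε) φ) ξ
inferred type:
  Nat -> Nat -> Nat


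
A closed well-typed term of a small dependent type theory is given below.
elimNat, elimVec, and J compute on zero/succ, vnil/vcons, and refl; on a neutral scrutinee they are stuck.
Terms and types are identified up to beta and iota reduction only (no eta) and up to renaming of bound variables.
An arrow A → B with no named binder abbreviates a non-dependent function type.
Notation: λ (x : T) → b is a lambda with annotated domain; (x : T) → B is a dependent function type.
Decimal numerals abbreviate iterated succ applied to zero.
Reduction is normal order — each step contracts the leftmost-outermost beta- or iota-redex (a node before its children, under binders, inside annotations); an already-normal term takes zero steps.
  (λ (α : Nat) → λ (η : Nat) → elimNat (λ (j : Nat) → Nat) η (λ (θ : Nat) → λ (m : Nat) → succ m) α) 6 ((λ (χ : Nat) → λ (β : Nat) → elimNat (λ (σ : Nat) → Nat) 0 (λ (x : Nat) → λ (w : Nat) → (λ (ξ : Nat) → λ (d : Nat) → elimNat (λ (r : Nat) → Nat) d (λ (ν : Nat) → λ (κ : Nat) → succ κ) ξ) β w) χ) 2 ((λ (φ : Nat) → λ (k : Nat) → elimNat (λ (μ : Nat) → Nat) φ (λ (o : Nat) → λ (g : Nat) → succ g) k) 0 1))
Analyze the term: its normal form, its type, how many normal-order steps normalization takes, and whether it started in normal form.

normal form:
  8
type:
  Nat
normal-order step count: 54
already normal: no
first contracted redex: a beta-redex


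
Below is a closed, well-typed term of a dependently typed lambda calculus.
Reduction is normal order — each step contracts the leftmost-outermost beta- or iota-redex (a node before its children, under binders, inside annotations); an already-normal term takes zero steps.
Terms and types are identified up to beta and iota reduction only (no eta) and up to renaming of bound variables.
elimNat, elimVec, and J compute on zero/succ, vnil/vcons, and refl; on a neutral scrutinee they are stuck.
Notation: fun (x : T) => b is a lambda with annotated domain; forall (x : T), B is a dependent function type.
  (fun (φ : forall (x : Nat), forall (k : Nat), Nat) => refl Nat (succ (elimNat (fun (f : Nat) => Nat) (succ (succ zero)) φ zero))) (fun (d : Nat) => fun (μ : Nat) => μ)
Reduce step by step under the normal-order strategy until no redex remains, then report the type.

reduction (normal order):
  (fun (φ : forall (x : Nat), forall (k : Nat), Nat) => refl Nat (succ (elimNat (fun (f : Nat) => Nat) (succ (succ zero)) φ zero))) (fun (d : Nat) => fun (μ : Nat) => μ)
  ~> refl Nat (succ (elimNat (fun (φ : Nat) => Nat) (succ (succ zero)) (fun (x : Nat) => fun (k : Nat) => k) zero))
  ~> refl Nat (succ (succ (succ zero)))
inferred type:
  Eq Nat (succ (succ (succ zero))) (succ (succ (succ zero)))


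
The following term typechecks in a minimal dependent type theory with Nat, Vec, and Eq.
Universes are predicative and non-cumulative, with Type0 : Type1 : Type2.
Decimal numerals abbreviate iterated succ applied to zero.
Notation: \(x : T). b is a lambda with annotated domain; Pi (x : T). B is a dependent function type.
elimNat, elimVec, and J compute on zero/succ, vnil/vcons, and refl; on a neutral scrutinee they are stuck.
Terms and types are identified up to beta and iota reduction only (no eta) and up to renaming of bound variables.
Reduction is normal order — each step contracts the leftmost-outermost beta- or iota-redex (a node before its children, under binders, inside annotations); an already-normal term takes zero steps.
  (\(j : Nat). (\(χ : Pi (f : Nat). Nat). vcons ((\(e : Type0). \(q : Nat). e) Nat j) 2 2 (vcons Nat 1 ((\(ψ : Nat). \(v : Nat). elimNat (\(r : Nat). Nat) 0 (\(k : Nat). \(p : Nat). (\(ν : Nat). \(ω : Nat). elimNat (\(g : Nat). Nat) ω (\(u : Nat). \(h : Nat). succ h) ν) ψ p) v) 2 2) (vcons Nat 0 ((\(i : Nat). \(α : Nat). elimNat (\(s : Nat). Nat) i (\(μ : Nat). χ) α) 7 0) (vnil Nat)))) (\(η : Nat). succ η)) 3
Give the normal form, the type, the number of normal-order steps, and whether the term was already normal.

resulting normal form:
  vcons Nat 2 2 (vcons Nat 1 4 (vcons Nat 0 7 (vnil Nat)))
inferred type:
  Vec Nat 3
reduction steps (normal order): 34
term was already normal: no
first redex: a beta-redex


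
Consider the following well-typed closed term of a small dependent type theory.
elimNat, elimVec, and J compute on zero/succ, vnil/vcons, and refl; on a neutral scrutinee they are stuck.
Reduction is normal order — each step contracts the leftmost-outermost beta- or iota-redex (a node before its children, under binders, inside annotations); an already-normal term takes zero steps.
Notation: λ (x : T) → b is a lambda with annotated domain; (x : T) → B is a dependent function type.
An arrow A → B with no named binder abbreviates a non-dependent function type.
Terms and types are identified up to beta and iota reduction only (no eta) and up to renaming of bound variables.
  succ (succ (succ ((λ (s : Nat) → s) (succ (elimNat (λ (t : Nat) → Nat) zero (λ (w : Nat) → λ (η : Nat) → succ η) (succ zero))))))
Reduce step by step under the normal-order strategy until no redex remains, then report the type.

normal-order reduction:
  succ (succ (succ ((λ (s : Nat) → s) (succ (elimNat (λ (t : Nat) → Nat) zero (λ (w : Nat) → λ (η : Nat) → succ η) (succ zero))))))
  ~> succ (succ (succ (succ (elimNat (λ (s : Nat) → Nat) zero (λ (t : Nat) → λ (w : Nat) → succ w) (succ zero)))))
  ~> succ (succ (succ (succ ((λ (s : Nat) → λ (t : Nat) → succ t) zero (elimNat (λ (w : Nat) → Nat) zero (λ (η : Nat) → λ (ρ : Nat) → succ ρ) zero)))))
  ~> succ (succ (succ (succ ((λ (s : Nat) → succ s) (elimNat (λ (t : Nat) → Nat) zero (λ (w : Nat) → λ (η : Nat) → succ η) zero)))))
  ~> succ (succ (succ (succ (succ (elimNat (λ (s : Nat) → Nat) zero (λ (t : Nat) → λ (w : Nat) → succ w) zero)))))
  ~> succ (succ (succ (succ (succ zero))))
type:
  Nat


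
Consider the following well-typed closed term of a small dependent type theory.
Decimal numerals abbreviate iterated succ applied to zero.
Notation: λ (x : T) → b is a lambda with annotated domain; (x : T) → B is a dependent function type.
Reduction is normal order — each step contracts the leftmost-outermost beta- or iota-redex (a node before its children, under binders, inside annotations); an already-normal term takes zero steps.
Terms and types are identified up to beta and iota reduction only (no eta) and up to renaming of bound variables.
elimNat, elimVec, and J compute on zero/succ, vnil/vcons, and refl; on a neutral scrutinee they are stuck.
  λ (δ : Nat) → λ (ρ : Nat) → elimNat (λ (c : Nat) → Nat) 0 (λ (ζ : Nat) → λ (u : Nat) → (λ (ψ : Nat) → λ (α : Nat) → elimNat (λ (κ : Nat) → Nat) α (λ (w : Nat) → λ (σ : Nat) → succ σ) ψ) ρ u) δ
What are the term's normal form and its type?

reduced normal form:
  λ (δ : Nat) → λ (ρ : Nat) → elimNat (λ (c : Nat) → Nat) 0 (λ (ζ : Nat) → λ (u : Nat) → elimNat (λ (ψ : Nat) → Nat) u (λ (α : Nat) → λ (κ : Nat) → succ κ) ρ) δ
the term's type:
  (δ : Nat) → (ρ : Nat) → Nat
observation: the term reaches its normal form after 2 normal-order steps.
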